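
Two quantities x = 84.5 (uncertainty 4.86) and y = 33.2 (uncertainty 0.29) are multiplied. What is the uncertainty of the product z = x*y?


For a product z = x*y, the relative uncertainty is:
uz/z = sqrt((ux/x)^2 + (uy/y)^2)
Relative uncertainties: ux/x = 4.86/84.5 = 0.057515
uy/y = 0.29/33.2 = 0.008735
z = 84.5 * 33.2 = 2805.4
uz = 2805.4 * sqrt(0.057515^2 + 0.008735^2) = 163.202

163.202


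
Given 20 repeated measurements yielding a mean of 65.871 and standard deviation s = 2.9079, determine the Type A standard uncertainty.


The standard uncertainty for Type A evaluation is u = s / sqrt(n).
u = 2.9079 / sqrt(20)
u = 2.9079 / 4.4721
u = 0.6502

0.6502


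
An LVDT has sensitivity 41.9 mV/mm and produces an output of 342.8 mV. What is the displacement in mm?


Displacement = Vout / sensitivity.
d = 342.8 / 41.9
d = 8.181 mm

8.181 mm


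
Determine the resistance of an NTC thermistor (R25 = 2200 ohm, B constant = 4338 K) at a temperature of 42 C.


NTC thermistor equation: Rt = R25 * exp(B * (1/T - 1/T25)).
T in Kelvin: 315.15 K, T25 = 298.15 K
1/T - 1/T25 = 1/315.15 - 1/298.15 = -0.00018092
B * (1/T - 1/T25) = 4338 * -0.00018092 = -0.7848
Rt = 2200 * exp(-0.7848) = 1003.6 ohm

1003.6 ohm


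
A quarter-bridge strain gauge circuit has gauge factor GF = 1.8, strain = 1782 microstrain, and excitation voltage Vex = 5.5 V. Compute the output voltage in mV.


Quarter bridge output: Vout = (GF * epsilon * Vex) / 4.
Vout = (1.8 * 1782e-6 * 5.5) / 4
Vout = 0.0176418 / 4 V
Vout = 0.00441045 V = 4.4104 mV

4.4104 mV


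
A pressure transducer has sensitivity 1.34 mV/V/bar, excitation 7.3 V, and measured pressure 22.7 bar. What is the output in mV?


Output = sensitivity * Vex * P.
Vout = 1.34 * 7.3 * 22.7
Vout = 9.782 * 22.7
Vout = 222.05 mV

222.05 mV


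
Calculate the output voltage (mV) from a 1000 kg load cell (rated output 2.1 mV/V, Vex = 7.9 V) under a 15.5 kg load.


Vout = rated_output * Vex * (load / capacity).
Vout = 2.1 * 7.9 * (15.5 / 1000)
Vout = 2.1 * 7.9 * 0.0155
Vout = 0.257 mV

0.257 mV


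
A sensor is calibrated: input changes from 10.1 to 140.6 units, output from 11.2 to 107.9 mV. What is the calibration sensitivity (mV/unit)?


Sensitivity = (y2 - y1) / (x2 - x1).
S = (107.9 - 11.2) / (140.6 - 10.1)
S = 96.7 / 130.5
S = 0.741 mV/unit

0.741 mV/unit


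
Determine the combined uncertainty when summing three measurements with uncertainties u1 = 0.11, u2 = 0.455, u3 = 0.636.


For a sum of independent quantities, uc = sqrt(u1^2 + u2^2 + u3^2).
uc = sqrt(0.11^2 + 0.455^2 + 0.636^2)
uc = sqrt(0.0121 + 0.207025 + 0.404496)
uc = 0.7897

0.7897


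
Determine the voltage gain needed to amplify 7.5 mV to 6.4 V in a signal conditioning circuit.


Gain = Vout / Vin (converting to same units).
G = 6.4 V / 7.5 mV
G = 6400.0 mV / 7.5 mV
G = 853.33

853.33


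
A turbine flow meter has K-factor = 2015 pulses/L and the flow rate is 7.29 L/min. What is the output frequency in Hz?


Frequency = K * Q / 60 (converting L/min to L/s).
f = 2015 * 7.29 / 60
f = 14689.35 / 60
f = 244.82 Hz

244.82 Hz


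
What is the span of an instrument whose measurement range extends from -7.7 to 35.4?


Span = upper range - lower range.
Span = 35.4 - (-7.7)
Span = 43.1

43.1


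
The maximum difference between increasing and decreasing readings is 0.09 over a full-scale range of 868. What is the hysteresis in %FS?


Hysteresis = (max difference / full scale) * 100%.
H = (0.09 / 868) * 100
H = 0.01 %FS

0.01 %FS


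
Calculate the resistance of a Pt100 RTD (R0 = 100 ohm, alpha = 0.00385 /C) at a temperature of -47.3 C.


The RTD equation: Rt = R0 * (1 + alpha * T).
Rt = 100 * (1 + 0.00385 * -47.3)
Rt = 100 * (1 + -0.182105)
Rt = 100 * 0.817895
Rt = 81.79 ohm

81.79 ohm


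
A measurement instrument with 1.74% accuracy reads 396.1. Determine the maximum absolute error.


Absolute error = (accuracy% / 100) * reading.
Error = (1.74 / 100) * 396.1
Error = 0.0174 * 396.1
Error = 6.8921

6.8921


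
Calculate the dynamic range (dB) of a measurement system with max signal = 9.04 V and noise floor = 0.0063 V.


Dynamic range = 20 * log10(Vmax / Vnoise).
DR = 20 * log10(9.04 / 0.0063)
DR = 20 * log10(1434.92)
DR = 63.14 dB

63.14 dB


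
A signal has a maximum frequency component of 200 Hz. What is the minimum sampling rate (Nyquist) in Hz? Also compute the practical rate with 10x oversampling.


By Nyquist theorem, fs_min = 2 * fmax.
fs_min = 2 * 200 = 400 Hz
Practical rate = 10 * fs_min = 10 * 400 = 4000 Hz

fs_min = 400 Hz, fs_practical = 4000 Hz


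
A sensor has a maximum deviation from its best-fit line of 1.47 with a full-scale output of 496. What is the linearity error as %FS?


Linearity error = (max deviation / full scale) * 100%.
Linearity = (1.47 / 496) * 100
Linearity = 0.296 %FS

0.296 %FS


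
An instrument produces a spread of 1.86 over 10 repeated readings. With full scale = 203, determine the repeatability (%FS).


Repeatability = (spread / full scale) * 100%.
R = (1.86 / 203) * 100
R = 0.916 %FS

0.916 %FS


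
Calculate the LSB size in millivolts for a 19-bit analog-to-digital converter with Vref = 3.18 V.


The resolution (LSB) of an ADC is Vref / 2^n.
LSB = 3.18 / 2^19
LSB = 3.18 / 524288
LSB = 6.07e-06 V = 0.00606537 mV

0.00606537 mV


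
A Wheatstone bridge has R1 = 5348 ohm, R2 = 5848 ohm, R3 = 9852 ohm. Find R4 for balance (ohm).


At balance: R1*R4 = R2*R3, so R4 = R2*R3/R1.
R4 = 5848 * 9852 / 5348
R4 = 57614496 / 5348
R4 = 10773.09 ohm

10773.09 ohm


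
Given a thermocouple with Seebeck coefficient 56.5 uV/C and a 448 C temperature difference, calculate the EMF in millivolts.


The thermocouple output V = sensitivity * dT.
V = 56.5 uV/C * 448 C
V = 25312.0 uV
V = 25.312 mV

25.312 mV


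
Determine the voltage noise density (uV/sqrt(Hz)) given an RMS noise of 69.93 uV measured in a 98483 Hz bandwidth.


Noise spectral density = Vrms / sqrt(BW).
NSD = 69.93 / sqrt(98483)
NSD = 69.93 / 313.82
NSD = 0.2228 uV/sqrt(Hz)

0.2228 uV/sqrt(Hz)


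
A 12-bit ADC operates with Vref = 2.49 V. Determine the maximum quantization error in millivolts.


The maximum quantization error is +/- LSB/2.
LSB = Vref / 2^n = 2.49 / 4096 = 0.00060791 V
Max error = LSB / 2 = 0.00060791 / 2 = 0.00030396 V
Max error = 0.304 mV

0.304 mV


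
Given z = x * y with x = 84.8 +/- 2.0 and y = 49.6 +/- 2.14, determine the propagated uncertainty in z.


For a product z = x*y, the relative uncertainty is:
uz/z = sqrt((ux/x)^2 + (uy/y)^2)
Relative uncertainties: ux/x = 2.0/84.8 = 0.023585
uy/y = 2.14/49.6 = 0.043145
z = 84.8 * 49.6 = 4206.1
uz = 4206.1 * sqrt(0.023585^2 + 0.043145^2) = 206.816

206.816


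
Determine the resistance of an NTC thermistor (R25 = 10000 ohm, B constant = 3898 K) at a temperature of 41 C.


NTC thermistor equation: Rt = R25 * exp(B * (1/T - 1/T25)).
T in Kelvin: 314.15 K, T25 = 298.15 K
1/T - 1/T25 = 1/314.15 - 1/298.15 = -0.00017082
B * (1/T - 1/T25) = 3898 * -0.00017082 = -0.6659
Rt = 10000 * exp(-0.6659) = 5138.3 ohm

5138.3 ohm


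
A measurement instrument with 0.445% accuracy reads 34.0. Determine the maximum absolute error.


Absolute error = (accuracy% / 100) * reading.
Error = (0.445 / 100) * 34.0
Error = 0.00445 * 34.0
Error = 0.1513

0.1513


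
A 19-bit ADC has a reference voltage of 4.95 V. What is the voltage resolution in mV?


The resolution (LSB) of an ADC is Vref / 2^n.
LSB = 4.95 / 2^19
LSB = 4.95 / 524288
LSB = 9.44e-06 V = 0.00944138 mV

0.00944138 mV


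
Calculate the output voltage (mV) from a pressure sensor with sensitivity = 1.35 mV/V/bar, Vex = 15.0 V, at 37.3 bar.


Output = sensitivity * Vex * P.
Vout = 1.35 * 15.0 * 37.3
Vout = 20.25 * 37.3
Vout = 755.32 mV

755.32 mV


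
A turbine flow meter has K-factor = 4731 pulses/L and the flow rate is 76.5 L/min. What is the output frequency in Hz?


Frequency = K * Q / 60 (converting L/min to L/s).
f = 4731 * 76.5 / 60
f = 361921.5 / 60
f = 6032.02 Hz

6032.02 Hz


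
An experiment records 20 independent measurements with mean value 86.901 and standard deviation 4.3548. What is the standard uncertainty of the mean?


The standard uncertainty for Type A evaluation is u = s / sqrt(n).
u = 4.3548 / sqrt(20)
u = 4.3548 / 4.4721
u = 0.9738

0.9738


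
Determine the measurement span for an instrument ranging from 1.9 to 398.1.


Span = upper range - lower range.
Span = 398.1 - (1.9)
Span = 396.2

396.2


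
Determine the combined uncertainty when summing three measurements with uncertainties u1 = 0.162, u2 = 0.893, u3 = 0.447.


For a sum of independent quantities, uc = sqrt(u1^2 + u2^2 + u3^2).
uc = sqrt(0.162^2 + 0.893^2 + 0.447^2)
uc = sqrt(0.026244 + 0.797449 + 0.199809)
uc = 1.0117

1.0117


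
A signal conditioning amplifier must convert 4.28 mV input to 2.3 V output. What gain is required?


Gain = Vout / Vin (converting to same units).
G = 2.3 V / 4.28 mV
G = 2300.0 mV / 4.28 mV
G = 537.38

537.38


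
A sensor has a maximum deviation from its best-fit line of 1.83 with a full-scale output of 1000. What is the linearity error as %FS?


Linearity error = (max deviation / full scale) * 100%.
Linearity = (1.83 / 1000) * 100
Linearity = 0.183 %FS

0.183 %FS


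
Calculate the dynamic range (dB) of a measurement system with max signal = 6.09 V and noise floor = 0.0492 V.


Dynamic range = 20 * log10(Vmax / Vnoise).
DR = 20 * log10(6.09 / 0.0492)
DR = 20 * log10(123.78)
DR = 41.85 dB

41.85 dB


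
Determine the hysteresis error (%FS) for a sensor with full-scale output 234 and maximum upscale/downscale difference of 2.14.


Hysteresis = (max difference / full scale) * 100%.
H = (2.14 / 234) * 100
H = 0.915 %FS

0.915 %FS


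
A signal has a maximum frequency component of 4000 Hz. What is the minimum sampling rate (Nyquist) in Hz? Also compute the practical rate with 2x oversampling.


By Nyquist theorem, fs_min = 2 * fmax.
fs_min = 2 * 4000 = 8000 Hz
Practical rate = 2 * fs_min = 2 * 8000 = 16000 Hz

fs_min = 8000 Hz, fs_practical = 16000 Hz


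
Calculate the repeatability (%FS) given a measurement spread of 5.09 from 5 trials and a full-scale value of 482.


Repeatability = (spread / full scale) * 100%.
R = (5.09 / 482) * 100
R = 1.056 %FS

1.056 %FS


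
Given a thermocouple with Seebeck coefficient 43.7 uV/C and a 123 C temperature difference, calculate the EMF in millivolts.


The thermocouple output V = sensitivity * dT.
V = 43.7 uV/C * 123 C
V = 5375.1 uV
V = 5.375 mV

5.375 mV


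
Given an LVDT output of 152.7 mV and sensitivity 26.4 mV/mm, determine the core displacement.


Displacement = Vout / sensitivity.
d = 152.7 / 26.4
d = 5.784 mm

5.784 mm


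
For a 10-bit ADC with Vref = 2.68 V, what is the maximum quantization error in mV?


The maximum quantization error is +/- LSB/2.
LSB = Vref / 2^n = 2.68 / 1024 = 0.00261719 V
Max error = LSB / 2 = 0.00261719 / 2 = 0.00130859 V
Max error = 1.3086 mV

1.3086 mV


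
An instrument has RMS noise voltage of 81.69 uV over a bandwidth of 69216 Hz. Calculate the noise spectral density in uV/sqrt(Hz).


Noise spectral density = Vrms / sqrt(BW).
NSD = 81.69 / sqrt(69216)
NSD = 81.69 / 263.0893
NSD = 0.3105 uV/sqrt(Hz)

0.3105 uV/sqrt(Hz)


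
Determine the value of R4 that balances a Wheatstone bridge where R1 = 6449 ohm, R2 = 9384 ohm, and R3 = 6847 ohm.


At balance: R1*R4 = R2*R3, so R4 = R2*R3/R1.
R4 = 9384 * 6847 / 6449
R4 = 64252248 / 6449
R4 = 9963.13 ohm

9963.13 ohm


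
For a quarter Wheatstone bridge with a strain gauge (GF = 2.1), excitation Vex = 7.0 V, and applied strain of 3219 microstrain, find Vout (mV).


Quarter bridge output: Vout = (GF * epsilon * Vex) / 4.
Vout = (2.1 * 3219e-6 * 7.0) / 4
Vout = 0.0473193 / 4 V
Vout = 0.01182983 V = 11.8298 mV

11.8298 mV


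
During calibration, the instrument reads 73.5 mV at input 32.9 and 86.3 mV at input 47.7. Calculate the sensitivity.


Sensitivity = (y2 - y1) / (x2 - x1).
S = (86.3 - 73.5) / (47.7 - 32.9)
S = 12.8 / 14.8
S = 0.8649 mV/unit

0.8649 mV/unit


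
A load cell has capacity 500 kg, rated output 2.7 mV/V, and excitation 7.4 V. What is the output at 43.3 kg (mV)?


Vout = rated_output * Vex * (load / capacity).
Vout = 2.7 * 7.4 * (43.3 / 500)
Vout = 2.7 * 7.4 * 0.0866
Vout = 1.73 mV

1.73 mV


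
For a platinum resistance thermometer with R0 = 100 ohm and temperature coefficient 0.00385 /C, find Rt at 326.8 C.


The RTD equation: Rt = R0 * (1 + alpha * T).
Rt = 100 * (1 + 0.00385 * 326.8)
Rt = 100 * (1 + 1.25818)
Rt = 100 * 2.25818
Rt = 225.818 ohm

225.818 ohm


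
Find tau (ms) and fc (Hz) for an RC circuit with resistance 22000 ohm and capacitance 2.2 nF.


Time constant: tau = R * C.
tau = 22000 * 2.20e-09 = 4.84e-05 s
tau = 0.0484 ms
Cutoff frequency: fc = 1 / (2*pi*R*C).
fc = 1 / (2*pi*4.84e-05) = 3288.33 Hz

tau = 0.0484 ms, fc = 3288.33 Hz


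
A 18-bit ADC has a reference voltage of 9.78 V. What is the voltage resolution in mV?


The resolution (LSB) of an ADC is Vref / 2^n.
LSB = 9.78 / 2^18
LSB = 9.78 / 262144
LSB = 3.731e-05 V = 0.03730774 mV

0.03730774 mV


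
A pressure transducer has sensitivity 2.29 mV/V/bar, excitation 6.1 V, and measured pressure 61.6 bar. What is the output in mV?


Output = sensitivity * Vex * P.
Vout = 2.29 * 6.1 * 61.6
Vout = 13.969 * 61.6
Vout = 860.49 mV

860.49 mV


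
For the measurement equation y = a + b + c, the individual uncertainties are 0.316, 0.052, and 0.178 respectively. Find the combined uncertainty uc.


For a sum of independent quantities, uc = sqrt(u1^2 + u2^2 + u3^2).
uc = sqrt(0.316^2 + 0.052^2 + 0.178^2)
uc = sqrt(0.099856 + 0.002704 + 0.031684)
uc = 0.3664

0.3664


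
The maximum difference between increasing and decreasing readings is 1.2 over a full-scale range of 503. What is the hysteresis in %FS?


Hysteresis = (max difference / full scale) * 100%.
H = (1.2 / 503) * 100
H = 0.239 %FS

0.239 %FS


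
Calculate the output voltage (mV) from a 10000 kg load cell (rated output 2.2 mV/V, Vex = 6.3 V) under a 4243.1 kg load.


Vout = rated_output * Vex * (load / capacity).
Vout = 2.2 * 6.3 * (4243.1 / 10000)
Vout = 2.2 * 6.3 * 0.42431
Vout = 5.881 mV

5.881 mV


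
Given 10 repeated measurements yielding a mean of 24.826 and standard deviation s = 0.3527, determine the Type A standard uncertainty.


The standard uncertainty for Type A evaluation is u = s / sqrt(n).
u = 0.3527 / sqrt(10)
u = 0.3527 / 3.1623
u = 0.1115

0.1115


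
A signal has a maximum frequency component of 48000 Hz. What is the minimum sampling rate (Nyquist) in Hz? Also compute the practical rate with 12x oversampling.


By Nyquist theorem, fs_min = 2 * fmax.
fs_min = 2 * 48000 = 96000 Hz
Practical rate = 12 * fs_min = 12 * 96000 = 1152000 Hz

fs_min = 96000 Hz, fs_practical = 1152000 Hz


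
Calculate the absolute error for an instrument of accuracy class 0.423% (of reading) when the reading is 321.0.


Absolute error = (accuracy% / 100) * reading.
Error = (0.423 / 100) * 321.0
Error = 0.00423 * 321.0
Error = 1.3578

1.3578


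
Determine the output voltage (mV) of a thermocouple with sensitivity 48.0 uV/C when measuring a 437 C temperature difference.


The thermocouple output V = sensitivity * dT.
V = 48.0 uV/C * 437 C
V = 20976.0 uV
V = 20.976 mV

20.976 mV


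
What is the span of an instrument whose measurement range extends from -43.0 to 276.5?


Span = upper range - lower range.
Span = 276.5 - (-43.0)
Span = 319.5

319.5


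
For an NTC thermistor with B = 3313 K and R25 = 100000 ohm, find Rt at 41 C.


NTC thermistor equation: Rt = R25 * exp(B * (1/T - 1/T25)).
T in Kelvin: 314.15 K, T25 = 298.15 K
1/T - 1/T25 = 1/314.15 - 1/298.15 = -0.00017082
B * (1/T - 1/T25) = 3313 * -0.00017082 = -0.5659
Rt = 100000 * exp(-0.5659) = 56782.7 ohm

56782.7 ohm


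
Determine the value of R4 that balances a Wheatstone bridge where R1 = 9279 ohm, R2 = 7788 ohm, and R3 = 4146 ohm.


At balance: R1*R4 = R2*R3, so R4 = R2*R3/R1.
R4 = 7788 * 4146 / 9279
R4 = 32289048 / 9279
R4 = 3479.8 ohm

3479.8 ohm


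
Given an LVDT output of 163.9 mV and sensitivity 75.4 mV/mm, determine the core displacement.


Displacement = Vout / sensitivity.
d = 163.9 / 75.4
d = 2.174 mm

2.174 mm


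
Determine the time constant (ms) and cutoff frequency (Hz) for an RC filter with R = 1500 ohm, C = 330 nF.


Time constant: tau = R * C.
tau = 1500 * 3.30e-07 = 0.000495 s
tau = 0.495 ms
Cutoff frequency: fc = 1 / (2*pi*R*C).
fc = 1 / (2*pi*0.000495) = 321.53 Hz

tau = 0.495 ms, fc = 321.53 Hz


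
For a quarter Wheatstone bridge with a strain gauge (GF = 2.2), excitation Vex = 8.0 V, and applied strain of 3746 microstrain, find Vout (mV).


Quarter bridge output: Vout = (GF * epsilon * Vex) / 4.
Vout = (2.2 * 3746e-6 * 8.0) / 4
Vout = 0.0659296 / 4 V
Vout = 0.0164824 V = 16.4824 mV

16.4824 mV


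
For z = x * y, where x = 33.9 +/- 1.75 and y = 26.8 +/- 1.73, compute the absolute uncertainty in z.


For a product z = x*y, the relative uncertainty is:
uz/z = sqrt((ux/x)^2 + (uy/y)^2)
Relative uncertainties: ux/x = 1.75/33.9 = 0.051622
uy/y = 1.73/26.8 = 0.064552
z = 33.9 * 26.8 = 908.5
uz = 908.5 * sqrt(0.051622^2 + 0.064552^2) = 75.094

75.094


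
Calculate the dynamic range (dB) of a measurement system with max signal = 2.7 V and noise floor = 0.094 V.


Dynamic range = 20 * log10(Vmax / Vnoise).
DR = 20 * log10(2.7 / 0.094)
DR = 20 * log10(28.72)
DR = 29.16 dB

29.16 dB


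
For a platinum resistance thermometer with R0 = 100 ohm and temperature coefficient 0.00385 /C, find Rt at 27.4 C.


The RTD equation: Rt = R0 * (1 + alpha * T).
Rt = 100 * (1 + 0.00385 * 27.4)
Rt = 100 * (1 + 0.10549)
Rt = 100 * 1.10549
Rt = 110.549 ohm

110.549 ohm


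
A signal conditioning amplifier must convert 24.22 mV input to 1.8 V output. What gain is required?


Gain = Vout / Vin (converting to same units).
G = 1.8 V / 24.22 mV
G = 1800.0 mV / 24.22 mV
G = 74.32

74.32


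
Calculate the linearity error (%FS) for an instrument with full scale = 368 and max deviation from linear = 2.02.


Linearity error = (max deviation / full scale) * 100%.
Linearity = (2.02 / 368) * 100
Linearity = 0.549 %FS

0.549 %FS


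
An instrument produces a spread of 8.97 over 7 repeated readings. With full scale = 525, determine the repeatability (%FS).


Repeatability = (spread / full scale) * 100%.
R = (8.97 / 525) * 100
R = 1.709 %FS

1.709 %FS


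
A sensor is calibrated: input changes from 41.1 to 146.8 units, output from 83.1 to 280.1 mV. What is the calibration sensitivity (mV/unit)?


Sensitivity = (y2 - y1) / (x2 - x1).
S = (280.1 - 83.1) / (146.8 - 41.1)
S = 197.0 / 105.7
S = 1.8638 mV/unit

1.8638 mV/unit


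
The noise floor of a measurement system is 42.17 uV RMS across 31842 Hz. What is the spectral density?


Noise spectral density = Vrms / sqrt(BW).
NSD = 42.17 / sqrt(31842)
NSD = 42.17 / 178.4433
NSD = 0.2363 uV/sqrt(Hz)

0.2363 uV/sqrt(Hz)


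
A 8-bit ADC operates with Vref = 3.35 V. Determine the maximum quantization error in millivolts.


The maximum quantization error is +/- LSB/2.
LSB = Vref / 2^n = 3.35 / 256 = 0.01308594 V
Max error = LSB / 2 = 0.01308594 / 2 = 0.00654297 V
Max error = 6.543 mV

6.543 mV


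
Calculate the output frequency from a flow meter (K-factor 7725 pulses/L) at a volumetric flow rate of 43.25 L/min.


Frequency = K * Q / 60 (converting L/min to L/s).
f = 7725 * 43.25 / 60
f = 334106.25 / 60
f = 5568.44 Hz

5568.44 Hz


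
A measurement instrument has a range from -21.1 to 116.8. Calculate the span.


Span = upper range - lower range.
Span = 116.8 - (-21.1)
Span = 137.9

137.9


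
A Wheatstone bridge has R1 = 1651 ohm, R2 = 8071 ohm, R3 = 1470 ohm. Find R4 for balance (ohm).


At balance: R1*R4 = R2*R3, so R4 = R2*R3/R1.
R4 = 8071 * 1470 / 1651
R4 = 11864370 / 1651
R4 = 7186.17 ohm

7186.17 ohm


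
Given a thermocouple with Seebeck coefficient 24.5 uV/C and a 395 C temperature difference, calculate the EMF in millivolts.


The thermocouple output V = sensitivity * dT.
V = 24.5 uV/C * 395 C
V = 9677.5 uV
V = 9.678 mV

9.678 mV


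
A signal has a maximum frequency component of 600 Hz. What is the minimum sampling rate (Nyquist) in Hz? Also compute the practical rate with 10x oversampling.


By Nyquist theorem, fs_min = 2 * fmax.
fs_min = 2 * 600 = 1200 Hz
Practical rate = 10 * fs_min = 10 * 1200 = 12000 Hz

fs_min = 1200 Hz, fs_practical = 12000 Hz


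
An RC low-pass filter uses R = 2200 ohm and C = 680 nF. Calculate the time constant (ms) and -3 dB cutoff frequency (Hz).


Time constant: tau = R * C.
tau = 2200 * 6.80e-07 = 0.001496 s
tau = 1.496 ms
Cutoff frequency: fc = 1 / (2*pi*R*C).
fc = 1 / (2*pi*0.001496) = 106.39 Hz

tau = 1.496 ms, fc = 106.39 Hz


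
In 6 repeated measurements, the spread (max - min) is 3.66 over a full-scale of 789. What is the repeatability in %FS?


Repeatability = (spread / full scale) * 100%.
R = (3.66 / 789) * 100
R = 0.464 %FS

0.464 %FS


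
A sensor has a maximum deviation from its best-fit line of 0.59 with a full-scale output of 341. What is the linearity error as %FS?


Linearity error = (max deviation / full scale) * 100%.
Linearity = (0.59 / 341) * 100
Linearity = 0.173 %FS

0.173 %FS


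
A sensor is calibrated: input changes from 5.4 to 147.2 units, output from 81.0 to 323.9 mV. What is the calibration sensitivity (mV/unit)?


Sensitivity = (y2 - y1) / (x2 - x1).
S = (323.9 - 81.0) / (147.2 - 5.4)
S = 242.9 / 141.8
S = 1.713 mV/unit

1.713 mV/unit


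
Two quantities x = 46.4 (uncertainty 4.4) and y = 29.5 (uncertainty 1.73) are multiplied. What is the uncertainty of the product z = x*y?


For a product z = x*y, the relative uncertainty is:
uz/z = sqrt((ux/x)^2 + (uy/y)^2)
Relative uncertainties: ux/x = 4.4/46.4 = 0.094828
uy/y = 1.73/29.5 = 0.058644
z = 46.4 * 29.5 = 1368.8
uz = 1368.8 * sqrt(0.094828^2 + 0.058644^2) = 152.616

152.616


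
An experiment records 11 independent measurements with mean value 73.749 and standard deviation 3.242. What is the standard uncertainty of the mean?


The standard uncertainty for Type A evaluation is u = s / sqrt(n).
u = 3.242 / sqrt(11)
u = 3.242 / 3.3166
u = 0.9775

0.9775


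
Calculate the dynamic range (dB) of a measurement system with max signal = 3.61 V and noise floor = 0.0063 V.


Dynamic range = 20 * log10(Vmax / Vnoise).
DR = 20 * log10(3.61 / 0.0063)
DR = 20 * log10(573.02)
DR = 55.16 dB

55.16 dB


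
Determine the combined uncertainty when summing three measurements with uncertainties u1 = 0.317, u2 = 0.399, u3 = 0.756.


For a sum of independent quantities, uc = sqrt(u1^2 + u2^2 + u3^2).
uc = sqrt(0.317^2 + 0.399^2 + 0.756^2)
uc = sqrt(0.100489 + 0.159201 + 0.571536)
uc = 0.9117

0.9117


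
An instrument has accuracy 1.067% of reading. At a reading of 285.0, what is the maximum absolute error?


Absolute error = (accuracy% / 100) * reading.
Error = (1.067 / 100) * 285.0
Error = 0.01067 * 285.0
Error = 3.0409

3.0409


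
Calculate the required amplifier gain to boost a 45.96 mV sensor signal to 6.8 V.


Gain = Vout / Vin (converting to same units).
G = 6.8 V / 45.96 mV
G = 6800.0 mV / 45.96 mV
G = 147.95

147.95


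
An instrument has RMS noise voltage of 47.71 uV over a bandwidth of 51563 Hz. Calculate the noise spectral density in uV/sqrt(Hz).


Noise spectral density = Vrms / sqrt(BW).
NSD = 47.71 / sqrt(51563)
NSD = 47.71 / 227.0749
NSD = 0.2101 uV/sqrt(Hz)

0.2101 uV/sqrt(Hz)


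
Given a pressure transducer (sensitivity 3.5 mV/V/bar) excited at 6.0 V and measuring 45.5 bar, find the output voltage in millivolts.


Output = sensitivity * Vex * P.
Vout = 3.5 * 6.0 * 45.5
Vout = 21.0 * 45.5
Vout = 955.5 mV

955.5 mV


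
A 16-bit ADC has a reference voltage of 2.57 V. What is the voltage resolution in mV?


The resolution (LSB) of an ADC is Vref / 2^n.
LSB = 2.57 / 2^16
LSB = 2.57 / 65536
LSB = 3.922e-05 V = 0.03921509 mV

0.03921509 mV


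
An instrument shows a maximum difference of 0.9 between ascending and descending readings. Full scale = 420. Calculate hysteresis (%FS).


Hysteresis = (max difference / full scale) * 100%.
H = (0.9 / 420) * 100
H = 0.214 %FS

0.214 %FS


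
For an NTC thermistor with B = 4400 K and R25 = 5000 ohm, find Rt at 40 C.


NTC thermistor equation: Rt = R25 * exp(B * (1/T - 1/T25)).
T in Kelvin: 313.15 K, T25 = 298.15 K
1/T - 1/T25 = 1/313.15 - 1/298.15 = -0.00016066
B * (1/T - 1/T25) = 4400 * -0.00016066 = -0.7069
Rt = 5000 * exp(-0.7069) = 2465.9 ohm

2465.9 ohm


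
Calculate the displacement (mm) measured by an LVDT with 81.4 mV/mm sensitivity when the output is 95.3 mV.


Displacement = Vout / sensitivity.
d = 95.3 / 81.4
d = 1.171 mm

1.171 mm


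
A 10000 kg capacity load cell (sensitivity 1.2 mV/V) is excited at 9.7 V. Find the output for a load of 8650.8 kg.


Vout = rated_output * Vex * (load / capacity).
Vout = 1.2 * 9.7 * (8650.8 / 10000)
Vout = 1.2 * 9.7 * 0.86508
Vout = 10.07 mV

10.07 mV


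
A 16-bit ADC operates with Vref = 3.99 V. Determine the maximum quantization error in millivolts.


The maximum quantization error is +/- LSB/2.
LSB = Vref / 2^n = 3.99 / 65536 = 6.088e-05 V
Max error = LSB / 2 = 6.088e-05 / 2 = 3.044e-05 V
Max error = 0.0304 mV

0.0304 mV


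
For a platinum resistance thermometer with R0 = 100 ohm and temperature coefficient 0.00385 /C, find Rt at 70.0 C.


The RTD equation: Rt = R0 * (1 + alpha * T).
Rt = 100 * (1 + 0.00385 * 70.0)
Rt = 100 * (1 + 0.2695)
Rt = 100 * 1.2695
Rt = 126.95 ohm

126.95 ohm


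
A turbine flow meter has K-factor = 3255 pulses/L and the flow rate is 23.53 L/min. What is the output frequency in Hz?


Frequency = K * Q / 60 (converting L/min to L/s).
f = 3255 * 23.53 / 60
f = 76590.15 / 60
f = 1276.5 Hz

1276.5 Hz


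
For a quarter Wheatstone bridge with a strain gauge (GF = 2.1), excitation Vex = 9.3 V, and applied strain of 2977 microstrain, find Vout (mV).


Quarter bridge output: Vout = (GF * epsilon * Vex) / 4.
Vout = (2.1 * 2977e-6 * 9.3) / 4
Vout = 0.05814081 / 4 V
Vout = 0.0145352 V = 14.5352 mV

14.5352 mV


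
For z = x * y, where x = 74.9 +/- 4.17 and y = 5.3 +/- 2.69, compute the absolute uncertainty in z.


For a product z = x*y, the relative uncertainty is:
uz/z = sqrt((ux/x)^2 + (uy/y)^2)
Relative uncertainties: ux/x = 4.17/74.9 = 0.055674
uy/y = 2.69/5.3 = 0.507547
z = 74.9 * 5.3 = 397.0
uz = 397.0 * sqrt(0.055674^2 + 0.507547^2) = 202.69

202.69


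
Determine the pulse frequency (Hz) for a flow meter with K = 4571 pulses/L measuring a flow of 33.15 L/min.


Frequency = K * Q / 60 (converting L/min to L/s).
f = 4571 * 33.15 / 60
f = 151528.65 / 60
f = 2525.48 Hz

2525.48 Hz


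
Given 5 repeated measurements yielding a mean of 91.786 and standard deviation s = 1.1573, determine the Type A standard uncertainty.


The standard uncertainty for Type A evaluation is u = s / sqrt(n).
u = 1.1573 / sqrt(5)
u = 1.1573 / 2.2361
u = 0.5176

0.5176


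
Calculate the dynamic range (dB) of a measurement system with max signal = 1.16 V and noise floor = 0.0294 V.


Dynamic range = 20 * log10(Vmax / Vnoise).
DR = 20 * log10(1.16 / 0.0294)
DR = 20 * log10(39.46)
DR = 31.92 dB

31.92 dB


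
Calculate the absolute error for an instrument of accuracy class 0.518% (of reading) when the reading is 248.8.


Absolute error = (accuracy% / 100) * reading.
Error = (0.518 / 100) * 248.8
Error = 0.00518 * 248.8
Error = 1.2888

1.2888


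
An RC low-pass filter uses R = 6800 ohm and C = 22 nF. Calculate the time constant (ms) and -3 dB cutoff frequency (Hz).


Time constant: tau = R * C.
tau = 6800 * 2.20e-08 = 0.0001496 s
tau = 0.1496 ms
Cutoff frequency: fc = 1 / (2*pi*R*C).
fc = 1 / (2*pi*0.0001496) = 1063.87 Hz

tau = 0.1496 ms, fc = 1063.87 Hz


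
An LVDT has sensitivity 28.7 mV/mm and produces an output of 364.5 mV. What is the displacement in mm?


Displacement = Vout / sensitivity.
d = 364.5 / 28.7
d = 12.7 mm

12.7 mm


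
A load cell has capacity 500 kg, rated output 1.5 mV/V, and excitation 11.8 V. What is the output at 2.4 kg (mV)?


Vout = rated_output * Vex * (load / capacity).
Vout = 1.5 * 11.8 * (2.4 / 500)
Vout = 1.5 * 11.8 * 0.0048
Vout = 0.085 mV

0.085 mV


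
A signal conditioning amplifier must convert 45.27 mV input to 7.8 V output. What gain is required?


Gain = Vout / Vin (converting to same units).
G = 7.8 V / 45.27 mV
G = 7800.0 mV / 45.27 mV
G = 172.3

172.3


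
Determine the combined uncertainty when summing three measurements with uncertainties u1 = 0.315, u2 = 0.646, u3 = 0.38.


For a sum of independent quantities, uc = sqrt(u1^2 + u2^2 + u3^2).
uc = sqrt(0.315^2 + 0.646^2 + 0.38^2)
uc = sqrt(0.099225 + 0.417316 + 0.1444)
uc = 0.813

0.813


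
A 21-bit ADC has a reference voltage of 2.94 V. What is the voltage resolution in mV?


The resolution (LSB) of an ADC is Vref / 2^n.
LSB = 2.94 / 2^21
LSB = 2.94 / 2097152
LSB = 1.4e-06 V = 0.0014019 mV

0.0014019 mV


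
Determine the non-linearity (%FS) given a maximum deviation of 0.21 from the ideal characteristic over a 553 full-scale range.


Linearity error = (max deviation / full scale) * 100%.
Linearity = (0.21 / 553) * 100
Linearity = 0.038 %FS

0.038 %FS


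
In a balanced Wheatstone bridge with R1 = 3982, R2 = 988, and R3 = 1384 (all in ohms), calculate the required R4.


At balance: R1*R4 = R2*R3, so R4 = R2*R3/R1.
R4 = 988 * 1384 / 3982
R4 = 1367392 / 3982
R4 = 343.39 ohm

343.39 ohm


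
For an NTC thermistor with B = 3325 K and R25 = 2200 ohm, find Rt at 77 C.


NTC thermistor equation: Rt = R25 * exp(B * (1/T - 1/T25)).
T in Kelvin: 350.15 K, T25 = 298.15 K
1/T - 1/T25 = 1/350.15 - 1/298.15 = -0.0004981
B * (1/T - 1/T25) = 3325 * -0.0004981 = -1.6562
Rt = 2200 * exp(-1.6562) = 419.9 ohm

419.9 ohm


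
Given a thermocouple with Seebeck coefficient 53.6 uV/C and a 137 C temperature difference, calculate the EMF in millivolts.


The thermocouple output V = sensitivity * dT.
V = 53.6 uV/C * 137 C
V = 7343.2 uV
V = 7.343 mV

7.343 mV


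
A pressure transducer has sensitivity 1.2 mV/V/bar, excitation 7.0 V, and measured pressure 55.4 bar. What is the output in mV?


Output = sensitivity * Vex * P.
Vout = 1.2 * 7.0 * 55.4
Vout = 8.4 * 55.4
Vout = 465.36 mV

465.36 mV


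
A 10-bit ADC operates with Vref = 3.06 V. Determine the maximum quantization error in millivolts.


The maximum quantization error is +/- LSB/2.
LSB = Vref / 2^n = 3.06 / 1024 = 0.00298828 V
Max error = LSB / 2 = 0.00298828 / 2 = 0.00149414 V
Max error = 1.4941 mV

1.4941 mV


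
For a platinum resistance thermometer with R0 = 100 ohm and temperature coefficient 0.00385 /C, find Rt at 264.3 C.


The RTD equation: Rt = R0 * (1 + alpha * T).
Rt = 100 * (1 + 0.00385 * 264.3)
Rt = 100 * (1 + 1.017555)
Rt = 100 * 2.017555
Rt = 201.755 ohm

201.755 ohm


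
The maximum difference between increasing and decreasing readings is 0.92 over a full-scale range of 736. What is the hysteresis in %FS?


Hysteresis = (max difference / full scale) * 100%.
H = (0.92 / 736) * 100
H = 0.125 %FS

0.125 %FS


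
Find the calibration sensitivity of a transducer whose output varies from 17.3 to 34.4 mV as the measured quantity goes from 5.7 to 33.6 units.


Sensitivity = (y2 - y1) / (x2 - x1).
S = (34.4 - 17.3) / (33.6 - 5.7)
S = 17.1 / 27.9
S = 0.6129 mV/unit

0.6129 mV/unit


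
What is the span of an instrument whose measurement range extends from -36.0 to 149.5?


Span = upper range - lower range.
Span = 149.5 - (-36.0)
Span = 185.5

185.5


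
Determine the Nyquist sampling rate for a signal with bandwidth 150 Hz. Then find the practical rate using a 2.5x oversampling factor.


By Nyquist theorem, fs_min = 2 * fmax.
fs_min = 2 * 150 = 300 Hz
Practical rate = 2.5 * fs_min = 2.5 * 300 = 750 Hz

fs_min = 300 Hz, fs_practical = 750 Hz


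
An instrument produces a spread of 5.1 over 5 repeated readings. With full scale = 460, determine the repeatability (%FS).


Repeatability = (spread / full scale) * 100%.
R = (5.1 / 460) * 100
R = 1.109 %FS

1.109 %FS


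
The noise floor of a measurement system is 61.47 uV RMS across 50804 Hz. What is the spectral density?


Noise spectral density = Vrms / sqrt(BW).
NSD = 61.47 / sqrt(50804)
NSD = 61.47 / 225.3974
NSD = 0.2727 uV/sqrt(Hz)

0.2727 uV/sqrt(Hz)


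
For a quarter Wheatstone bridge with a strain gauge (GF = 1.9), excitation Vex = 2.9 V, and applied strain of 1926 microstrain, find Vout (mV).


Quarter bridge output: Vout = (GF * epsilon * Vex) / 4.
Vout = (1.9 * 1926e-6 * 2.9) / 4
Vout = 0.01061226 / 4 V
Vout = 0.00265306 V = 2.6531 mV

2.6531 mV


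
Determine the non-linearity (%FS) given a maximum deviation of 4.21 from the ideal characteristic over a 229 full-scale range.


Linearity error = (max deviation / full scale) * 100%.
Linearity = (4.21 / 229) * 100
Linearity = 1.838 %FS

1.838 %FS


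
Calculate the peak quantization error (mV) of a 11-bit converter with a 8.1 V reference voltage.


The maximum quantization error is +/- LSB/2.
LSB = Vref / 2^n = 8.1 / 2048 = 0.00395508 V
Max error = LSB / 2 = 0.00395508 / 2 = 0.00197754 V
Max error = 1.9775 mV

1.9775 mV


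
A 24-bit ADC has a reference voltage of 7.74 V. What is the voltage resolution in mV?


The resolution (LSB) of an ADC is Vref / 2^n.
LSB = 7.74 / 2^24
LSB = 7.74 / 16777216
LSB = 4.6e-07 V = 0.00046134 mV

0.00046134 mV


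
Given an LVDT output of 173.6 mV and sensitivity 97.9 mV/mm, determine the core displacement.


Displacement = Vout / sensitivity.
d = 173.6 / 97.9
d = 1.773 mm

1.773 mm


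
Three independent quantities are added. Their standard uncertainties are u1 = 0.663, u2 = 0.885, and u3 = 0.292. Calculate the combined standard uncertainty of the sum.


For a sum of independent quantities, uc = sqrt(u1^2 + u2^2 + u3^2).
uc = sqrt(0.663^2 + 0.885^2 + 0.292^2)
uc = sqrt(0.439569 + 0.783225 + 0.085264)
uc = 1.1437

1.1437


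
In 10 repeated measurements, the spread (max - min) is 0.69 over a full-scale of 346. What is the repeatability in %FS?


Repeatability = (spread / full scale) * 100%.
R = (0.69 / 346) * 100
R = 0.199 %FS

0.199 %FS


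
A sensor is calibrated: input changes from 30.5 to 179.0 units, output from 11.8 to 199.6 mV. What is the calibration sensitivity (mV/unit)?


Sensitivity = (y2 - y1) / (x2 - x1).
S = (199.6 - 11.8) / (179.0 - 30.5)
S = 187.8 / 148.5
S = 1.2646 mV/unit

1.2646 mV/unit


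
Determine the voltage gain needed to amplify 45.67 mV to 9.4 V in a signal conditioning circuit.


Gain = Vout / Vin (converting to same units).
G = 9.4 V / 45.67 mV
G = 9400.0 mV / 45.67 mV
G = 205.82

205.82


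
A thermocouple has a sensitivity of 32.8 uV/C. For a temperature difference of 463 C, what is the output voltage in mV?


The thermocouple output V = sensitivity * dT.
V = 32.8 uV/C * 463 C
V = 15186.4 uV
V = 15.186 mV

15.186 mV


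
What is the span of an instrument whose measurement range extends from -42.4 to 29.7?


Span = upper range - lower range.
Span = 29.7 - (-42.4)
Span = 72.1

72.1


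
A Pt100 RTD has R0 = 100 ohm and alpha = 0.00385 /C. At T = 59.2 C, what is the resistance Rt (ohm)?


The RTD equation: Rt = R0 * (1 + alpha * T).
Rt = 100 * (1 + 0.00385 * 59.2)
Rt = 100 * (1 + 0.22792)
Rt = 100 * 1.22792
Rt = 122.792 ohm

122.792 ohm


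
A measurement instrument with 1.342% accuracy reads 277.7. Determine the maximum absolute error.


Absolute error = (accuracy% / 100) * reading.
Error = (1.342 / 100) * 277.7
Error = 0.01342 * 277.7
Error = 3.7267

3.7267


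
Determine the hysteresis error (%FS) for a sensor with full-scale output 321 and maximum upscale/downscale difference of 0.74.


Hysteresis = (max difference / full scale) * 100%.
H = (0.74 / 321) * 100
H = 0.231 %FS

0.231 %FS


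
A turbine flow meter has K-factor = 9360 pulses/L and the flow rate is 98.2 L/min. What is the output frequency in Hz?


Frequency = K * Q / 60 (converting L/min to L/s).
f = 9360 * 98.2 / 60
f = 919152.0 / 60
f = 15319.2 Hz

15319.2 Hz


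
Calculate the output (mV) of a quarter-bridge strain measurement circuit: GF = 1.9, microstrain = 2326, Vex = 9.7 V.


Quarter bridge output: Vout = (GF * epsilon * Vex) / 4.
Vout = (1.9 * 2326e-6 * 9.7) / 4
Vout = 0.04286818 / 4 V
Vout = 0.01071704 V = 10.717 mV

10.717 mV


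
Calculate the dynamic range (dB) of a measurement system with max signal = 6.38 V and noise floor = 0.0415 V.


Dynamic range = 20 * log10(Vmax / Vnoise).
DR = 20 * log10(6.38 / 0.0415)
DR = 20 * log10(153.73)
DR = 43.74 dB

43.74 dB


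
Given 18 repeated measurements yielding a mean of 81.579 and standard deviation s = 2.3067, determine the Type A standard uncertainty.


The standard uncertainty for Type A evaluation is u = s / sqrt(n).
u = 2.3067 / sqrt(18)
u = 2.3067 / 4.2426
u = 0.5437

0.5437


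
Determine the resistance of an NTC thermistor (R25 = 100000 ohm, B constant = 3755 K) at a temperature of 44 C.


NTC thermistor equation: Rt = R25 * exp(B * (1/T - 1/T25)).
T in Kelvin: 317.15 K, T25 = 298.15 K
1/T - 1/T25 = 1/317.15 - 1/298.15 = -0.00020093
B * (1/T - 1/T25) = 3755 * -0.00020093 = -0.7545
Rt = 100000 * exp(-0.7545) = 47024.2 ohm

47024.2 ohm


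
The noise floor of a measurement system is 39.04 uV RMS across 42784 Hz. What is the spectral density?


Noise spectral density = Vrms / sqrt(BW).
NSD = 39.04 / sqrt(42784)
NSD = 39.04 / 206.8429
NSD = 0.1887 uV/sqrt(Hz)

0.1887 uV/sqrt(Hz)


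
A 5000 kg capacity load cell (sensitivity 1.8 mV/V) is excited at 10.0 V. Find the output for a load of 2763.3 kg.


Vout = rated_output * Vex * (load / capacity).
Vout = 1.8 * 10.0 * (2763.3 / 5000)
Vout = 1.8 * 10.0 * 0.55266
Vout = 9.948 mV

9.948 mV


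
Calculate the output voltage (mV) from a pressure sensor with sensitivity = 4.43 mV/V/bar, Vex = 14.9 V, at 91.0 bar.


Output = sensitivity * Vex * P.
Vout = 4.43 * 14.9 * 91.0
Vout = 66.007 * 91.0
Vout = 6006.64 mV

6006.64 mV


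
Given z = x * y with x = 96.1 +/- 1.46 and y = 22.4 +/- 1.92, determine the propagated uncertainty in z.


For a product z = x*y, the relative uncertainty is:
uz/z = sqrt((ux/x)^2 + (uy/y)^2)
Relative uncertainties: ux/x = 1.46/96.1 = 0.015193
uy/y = 1.92/22.4 = 0.085714
z = 96.1 * 22.4 = 2152.6
uz = 2152.6 * sqrt(0.015193^2 + 0.085714^2) = 187.388

187.388


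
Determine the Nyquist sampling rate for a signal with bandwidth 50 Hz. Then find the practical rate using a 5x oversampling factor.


By Nyquist theorem, fs_min = 2 * fmax.
fs_min = 2 * 50 = 100 Hz
Practical rate = 5 * fs_min = 5 * 100 = 500 Hz

fs_min = 100 Hz, fs_practical = 500 Hz


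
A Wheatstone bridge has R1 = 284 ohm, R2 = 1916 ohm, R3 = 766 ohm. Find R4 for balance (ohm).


At balance: R1*R4 = R2*R3, so R4 = R2*R3/R1.
R4 = 1916 * 766 / 284
R4 = 1467656 / 284
R4 = 5167.8 ohm

5167.8 ohm


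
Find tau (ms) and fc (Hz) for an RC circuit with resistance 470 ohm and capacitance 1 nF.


Time constant: tau = R * C.
tau = 470 * 1.00e-09 = 4.7e-07 s
tau = 0.0005 ms
Cutoff frequency: fc = 1 / (2*pi*R*C).
fc = 1 / (2*pi*4.7e-07) = 338627.54 Hz

tau = 0.0005 ms, fc = 338627.54 Hz


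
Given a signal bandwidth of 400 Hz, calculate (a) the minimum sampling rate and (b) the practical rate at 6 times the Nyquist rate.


By Nyquist theorem, fs_min = 2 * fmax.
fs_min = 2 * 400 = 800 Hz
Practical rate = 6 * fs_min = 6 * 800 = 4800 Hz

fs_min = 800 Hz, fs_practical = 4800 Hz


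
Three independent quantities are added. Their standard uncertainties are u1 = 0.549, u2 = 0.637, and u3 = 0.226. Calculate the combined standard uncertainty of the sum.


For a sum of independent quantities, uc = sqrt(u1^2 + u2^2 + u3^2).
uc = sqrt(0.549^2 + 0.637^2 + 0.226^2)
uc = sqrt(0.301401 + 0.405769 + 0.051076)
uc = 0.8708

0.8708
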